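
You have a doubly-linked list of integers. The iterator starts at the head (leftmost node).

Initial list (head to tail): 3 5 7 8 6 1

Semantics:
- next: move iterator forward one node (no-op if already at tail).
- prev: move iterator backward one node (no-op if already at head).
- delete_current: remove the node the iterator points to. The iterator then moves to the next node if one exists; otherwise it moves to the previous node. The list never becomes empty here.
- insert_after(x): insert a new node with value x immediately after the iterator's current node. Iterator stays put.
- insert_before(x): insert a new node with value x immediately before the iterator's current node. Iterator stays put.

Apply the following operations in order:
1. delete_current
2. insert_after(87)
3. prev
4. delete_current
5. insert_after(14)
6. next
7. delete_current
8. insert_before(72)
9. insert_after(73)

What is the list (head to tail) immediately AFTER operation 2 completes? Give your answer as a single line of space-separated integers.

Answer: 5 87 7 8 6 1

Derivation:
After 1 (delete_current): list=[5, 7, 8, 6, 1] cursor@5
After 2 (insert_after(87)): list=[5, 87, 7, 8, 6, 1] cursor@5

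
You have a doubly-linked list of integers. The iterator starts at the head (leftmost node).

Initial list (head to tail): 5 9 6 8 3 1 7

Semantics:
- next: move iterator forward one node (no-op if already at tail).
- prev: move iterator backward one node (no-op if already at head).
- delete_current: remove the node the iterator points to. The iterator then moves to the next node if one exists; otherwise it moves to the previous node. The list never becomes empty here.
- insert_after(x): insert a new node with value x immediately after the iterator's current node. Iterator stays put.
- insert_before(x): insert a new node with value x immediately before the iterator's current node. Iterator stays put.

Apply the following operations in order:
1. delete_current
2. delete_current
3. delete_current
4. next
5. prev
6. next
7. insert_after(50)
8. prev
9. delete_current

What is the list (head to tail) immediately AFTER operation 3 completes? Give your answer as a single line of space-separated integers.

Answer: 8 3 1 7

Derivation:
After 1 (delete_current): list=[9, 6, 8, 3, 1, 7] cursor@9
After 2 (delete_current): list=[6, 8, 3, 1, 7] cursor@6
After 3 (delete_current): list=[8, 3, 1, 7] cursor@8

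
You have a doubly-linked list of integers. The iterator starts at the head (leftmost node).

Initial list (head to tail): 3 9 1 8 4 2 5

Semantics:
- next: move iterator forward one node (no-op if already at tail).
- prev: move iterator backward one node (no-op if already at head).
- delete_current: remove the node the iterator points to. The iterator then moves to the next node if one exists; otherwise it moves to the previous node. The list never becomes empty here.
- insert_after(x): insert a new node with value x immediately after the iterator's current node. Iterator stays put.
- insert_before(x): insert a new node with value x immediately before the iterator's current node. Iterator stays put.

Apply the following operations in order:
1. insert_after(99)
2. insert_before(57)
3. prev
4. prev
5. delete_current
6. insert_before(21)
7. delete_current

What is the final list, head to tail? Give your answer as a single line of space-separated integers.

After 1 (insert_after(99)): list=[3, 99, 9, 1, 8, 4, 2, 5] cursor@3
After 2 (insert_before(57)): list=[57, 3, 99, 9, 1, 8, 4, 2, 5] cursor@3
After 3 (prev): list=[57, 3, 99, 9, 1, 8, 4, 2, 5] cursor@57
After 4 (prev): list=[57, 3, 99, 9, 1, 8, 4, 2, 5] cursor@57
After 5 (delete_current): list=[3, 99, 9, 1, 8, 4, 2, 5] cursor@3
After 6 (insert_before(21)): list=[21, 3, 99, 9, 1, 8, 4, 2, 5] cursor@3
After 7 (delete_current): list=[21, 99, 9, 1, 8, 4, 2, 5] cursor@99

Answer: 21 99 9 1 8 4 2 5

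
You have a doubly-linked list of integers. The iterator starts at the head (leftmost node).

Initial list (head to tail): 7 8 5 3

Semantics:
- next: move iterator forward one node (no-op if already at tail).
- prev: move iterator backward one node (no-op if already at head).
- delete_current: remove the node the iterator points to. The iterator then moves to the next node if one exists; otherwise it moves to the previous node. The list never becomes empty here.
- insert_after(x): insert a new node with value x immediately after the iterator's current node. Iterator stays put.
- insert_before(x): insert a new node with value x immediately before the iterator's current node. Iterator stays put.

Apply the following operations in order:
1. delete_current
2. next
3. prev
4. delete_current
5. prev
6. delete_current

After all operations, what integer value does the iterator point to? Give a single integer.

After 1 (delete_current): list=[8, 5, 3] cursor@8
After 2 (next): list=[8, 5, 3] cursor@5
After 3 (prev): list=[8, 5, 3] cursor@8
After 4 (delete_current): list=[5, 3] cursor@5
After 5 (prev): list=[5, 3] cursor@5
After 6 (delete_current): list=[3] cursor@3

Answer: 3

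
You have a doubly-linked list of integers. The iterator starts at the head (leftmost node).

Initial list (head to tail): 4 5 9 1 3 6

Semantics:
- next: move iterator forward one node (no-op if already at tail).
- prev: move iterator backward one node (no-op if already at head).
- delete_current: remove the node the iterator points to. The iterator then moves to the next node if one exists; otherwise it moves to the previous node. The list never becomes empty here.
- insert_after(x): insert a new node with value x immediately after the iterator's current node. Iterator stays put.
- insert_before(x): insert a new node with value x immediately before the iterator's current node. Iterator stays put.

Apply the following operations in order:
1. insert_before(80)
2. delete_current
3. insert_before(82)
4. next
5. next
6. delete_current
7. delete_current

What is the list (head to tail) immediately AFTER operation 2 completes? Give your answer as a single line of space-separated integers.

After 1 (insert_before(80)): list=[80, 4, 5, 9, 1, 3, 6] cursor@4
After 2 (delete_current): list=[80, 5, 9, 1, 3, 6] cursor@5

Answer: 80 5 9 1 3 6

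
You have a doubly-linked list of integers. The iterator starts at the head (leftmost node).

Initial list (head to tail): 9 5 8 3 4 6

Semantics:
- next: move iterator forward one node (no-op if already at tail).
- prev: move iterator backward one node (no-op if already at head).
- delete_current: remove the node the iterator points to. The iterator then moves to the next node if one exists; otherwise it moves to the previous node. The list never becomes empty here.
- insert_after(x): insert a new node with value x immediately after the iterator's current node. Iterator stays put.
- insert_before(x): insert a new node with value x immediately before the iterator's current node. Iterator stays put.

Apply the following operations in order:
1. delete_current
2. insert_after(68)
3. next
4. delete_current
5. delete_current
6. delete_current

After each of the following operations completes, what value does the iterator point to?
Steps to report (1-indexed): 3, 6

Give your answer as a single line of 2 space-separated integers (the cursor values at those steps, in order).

Answer: 68 4

Derivation:
After 1 (delete_current): list=[5, 8, 3, 4, 6] cursor@5
After 2 (insert_after(68)): list=[5, 68, 8, 3, 4, 6] cursor@5
After 3 (next): list=[5, 68, 8, 3, 4, 6] cursor@68
After 4 (delete_current): list=[5, 8, 3, 4, 6] cursor@8
After 5 (delete_current): list=[5, 3, 4, 6] cursor@3
After 6 (delete_current): list=[5, 4, 6] cursor@4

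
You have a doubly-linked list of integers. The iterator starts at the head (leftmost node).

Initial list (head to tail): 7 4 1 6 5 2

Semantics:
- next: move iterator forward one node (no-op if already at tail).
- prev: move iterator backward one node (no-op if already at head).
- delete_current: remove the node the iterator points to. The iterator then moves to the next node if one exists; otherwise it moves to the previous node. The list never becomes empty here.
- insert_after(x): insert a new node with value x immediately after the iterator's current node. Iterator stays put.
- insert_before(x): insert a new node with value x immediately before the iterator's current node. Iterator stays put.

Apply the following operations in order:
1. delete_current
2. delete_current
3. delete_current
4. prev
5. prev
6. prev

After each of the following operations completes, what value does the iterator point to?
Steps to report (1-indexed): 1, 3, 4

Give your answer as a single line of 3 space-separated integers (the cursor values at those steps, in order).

After 1 (delete_current): list=[4, 1, 6, 5, 2] cursor@4
After 2 (delete_current): list=[1, 6, 5, 2] cursor@1
After 3 (delete_current): list=[6, 5, 2] cursor@6
After 4 (prev): list=[6, 5, 2] cursor@6
After 5 (prev): list=[6, 5, 2] cursor@6
After 6 (prev): list=[6, 5, 2] cursor@6

Answer: 4 6 6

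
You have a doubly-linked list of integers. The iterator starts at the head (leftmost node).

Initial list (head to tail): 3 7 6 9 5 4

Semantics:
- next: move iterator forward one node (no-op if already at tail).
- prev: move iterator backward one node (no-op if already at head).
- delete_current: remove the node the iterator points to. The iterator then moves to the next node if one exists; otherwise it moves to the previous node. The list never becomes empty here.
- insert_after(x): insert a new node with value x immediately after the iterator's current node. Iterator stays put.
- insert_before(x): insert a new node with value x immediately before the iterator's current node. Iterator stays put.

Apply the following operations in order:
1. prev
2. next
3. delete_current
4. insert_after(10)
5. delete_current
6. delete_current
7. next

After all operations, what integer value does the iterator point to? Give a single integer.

After 1 (prev): list=[3, 7, 6, 9, 5, 4] cursor@3
After 2 (next): list=[3, 7, 6, 9, 5, 4] cursor@7
After 3 (delete_current): list=[3, 6, 9, 5, 4] cursor@6
After 4 (insert_after(10)): list=[3, 6, 10, 9, 5, 4] cursor@6
After 5 (delete_current): list=[3, 10, 9, 5, 4] cursor@10
After 6 (delete_current): list=[3, 9, 5, 4] cursor@9
After 7 (next): list=[3, 9, 5, 4] cursor@5

Answer: 5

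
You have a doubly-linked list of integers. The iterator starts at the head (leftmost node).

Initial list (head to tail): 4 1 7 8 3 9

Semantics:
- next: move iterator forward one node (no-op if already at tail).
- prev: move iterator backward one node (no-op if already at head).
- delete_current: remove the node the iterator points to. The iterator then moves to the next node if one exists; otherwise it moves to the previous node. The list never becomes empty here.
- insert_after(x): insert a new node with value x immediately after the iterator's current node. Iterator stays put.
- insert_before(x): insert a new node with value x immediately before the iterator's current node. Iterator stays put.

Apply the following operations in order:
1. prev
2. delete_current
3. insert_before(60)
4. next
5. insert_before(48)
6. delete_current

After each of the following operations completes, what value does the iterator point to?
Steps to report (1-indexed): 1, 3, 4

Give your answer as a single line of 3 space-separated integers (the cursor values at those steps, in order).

Answer: 4 1 7

Derivation:
After 1 (prev): list=[4, 1, 7, 8, 3, 9] cursor@4
After 2 (delete_current): list=[1, 7, 8, 3, 9] cursor@1
After 3 (insert_before(60)): list=[60, 1, 7, 8, 3, 9] cursor@1
After 4 (next): list=[60, 1, 7, 8, 3, 9] cursor@7
After 5 (insert_before(48)): list=[60, 1, 48, 7, 8, 3, 9] cursor@7
After 6 (delete_current): list=[60, 1, 48, 8, 3, 9] cursor@8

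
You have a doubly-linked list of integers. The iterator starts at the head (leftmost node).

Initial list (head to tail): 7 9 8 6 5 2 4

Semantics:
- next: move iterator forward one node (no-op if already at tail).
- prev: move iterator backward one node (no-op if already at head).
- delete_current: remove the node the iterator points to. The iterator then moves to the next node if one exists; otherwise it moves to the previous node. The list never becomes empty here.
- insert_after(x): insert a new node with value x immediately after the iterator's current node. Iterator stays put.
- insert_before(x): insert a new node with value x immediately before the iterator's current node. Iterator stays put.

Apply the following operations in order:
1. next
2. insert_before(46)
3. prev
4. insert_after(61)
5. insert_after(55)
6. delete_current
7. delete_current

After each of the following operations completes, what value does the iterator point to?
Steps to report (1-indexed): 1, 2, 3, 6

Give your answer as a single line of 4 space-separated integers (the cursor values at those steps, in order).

After 1 (next): list=[7, 9, 8, 6, 5, 2, 4] cursor@9
After 2 (insert_before(46)): list=[7, 46, 9, 8, 6, 5, 2, 4] cursor@9
After 3 (prev): list=[7, 46, 9, 8, 6, 5, 2, 4] cursor@46
After 4 (insert_after(61)): list=[7, 46, 61, 9, 8, 6, 5, 2, 4] cursor@46
After 5 (insert_after(55)): list=[7, 46, 55, 61, 9, 8, 6, 5, 2, 4] cursor@46
After 6 (delete_current): list=[7, 55, 61, 9, 8, 6, 5, 2, 4] cursor@55
After 7 (delete_current): list=[7, 61, 9, 8, 6, 5, 2, 4] cursor@61

Answer: 9 9 46 55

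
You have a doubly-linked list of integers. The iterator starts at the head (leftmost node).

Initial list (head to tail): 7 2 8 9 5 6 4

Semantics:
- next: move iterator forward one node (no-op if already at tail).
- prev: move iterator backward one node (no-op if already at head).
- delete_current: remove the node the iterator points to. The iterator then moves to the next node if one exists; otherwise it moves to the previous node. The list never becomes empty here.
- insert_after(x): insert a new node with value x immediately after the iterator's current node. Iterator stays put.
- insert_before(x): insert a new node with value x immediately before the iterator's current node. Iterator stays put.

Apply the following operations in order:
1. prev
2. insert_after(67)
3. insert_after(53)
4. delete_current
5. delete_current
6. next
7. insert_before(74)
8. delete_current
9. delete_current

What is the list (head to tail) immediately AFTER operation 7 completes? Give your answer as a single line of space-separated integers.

Answer: 67 74 2 8 9 5 6 4

Derivation:
After 1 (prev): list=[7, 2, 8, 9, 5, 6, 4] cursor@7
After 2 (insert_after(67)): list=[7, 67, 2, 8, 9, 5, 6, 4] cursor@7
After 3 (insert_after(53)): list=[7, 53, 67, 2, 8, 9, 5, 6, 4] cursor@7
After 4 (delete_current): list=[53, 67, 2, 8, 9, 5, 6, 4] cursor@53
After 5 (delete_current): list=[67, 2, 8, 9, 5, 6, 4] cursor@67
After 6 (next): list=[67, 2, 8, 9, 5, 6, 4] cursor@2
After 7 (insert_before(74)): list=[67, 74, 2, 8, 9, 5, 6, 4] cursor@2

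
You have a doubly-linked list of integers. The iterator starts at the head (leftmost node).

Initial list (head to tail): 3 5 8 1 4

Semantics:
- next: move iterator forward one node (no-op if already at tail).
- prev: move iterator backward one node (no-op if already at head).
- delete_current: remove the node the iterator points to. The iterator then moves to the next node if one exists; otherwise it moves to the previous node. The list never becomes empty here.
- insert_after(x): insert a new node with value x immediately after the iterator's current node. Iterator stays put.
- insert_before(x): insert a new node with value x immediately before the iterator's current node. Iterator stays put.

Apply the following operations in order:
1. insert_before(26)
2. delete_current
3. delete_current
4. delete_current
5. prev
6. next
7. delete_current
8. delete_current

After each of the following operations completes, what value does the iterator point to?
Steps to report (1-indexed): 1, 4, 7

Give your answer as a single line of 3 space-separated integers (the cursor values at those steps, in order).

Answer: 3 1 4

Derivation:
After 1 (insert_before(26)): list=[26, 3, 5, 8, 1, 4] cursor@3
After 2 (delete_current): list=[26, 5, 8, 1, 4] cursor@5
After 3 (delete_current): list=[26, 8, 1, 4] cursor@8
After 4 (delete_current): list=[26, 1, 4] cursor@1
After 5 (prev): list=[26, 1, 4] cursor@26
After 6 (next): list=[26, 1, 4] cursor@1
After 7 (delete_current): list=[26, 4] cursor@4
After 8 (delete_current): list=[26] cursor@26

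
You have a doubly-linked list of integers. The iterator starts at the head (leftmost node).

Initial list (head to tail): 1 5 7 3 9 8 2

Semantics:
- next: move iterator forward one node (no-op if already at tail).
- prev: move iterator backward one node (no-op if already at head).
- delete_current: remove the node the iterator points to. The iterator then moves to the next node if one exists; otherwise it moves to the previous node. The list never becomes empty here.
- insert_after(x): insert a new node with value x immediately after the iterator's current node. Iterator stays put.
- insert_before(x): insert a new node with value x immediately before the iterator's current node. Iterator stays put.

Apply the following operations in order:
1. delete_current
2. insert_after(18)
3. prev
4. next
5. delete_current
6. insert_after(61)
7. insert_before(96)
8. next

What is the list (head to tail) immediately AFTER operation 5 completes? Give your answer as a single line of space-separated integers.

Answer: 5 7 3 9 8 2

Derivation:
After 1 (delete_current): list=[5, 7, 3, 9, 8, 2] cursor@5
After 2 (insert_after(18)): list=[5, 18, 7, 3, 9, 8, 2] cursor@5
After 3 (prev): list=[5, 18, 7, 3, 9, 8, 2] cursor@5
After 4 (next): list=[5, 18, 7, 3, 9, 8, 2] cursor@18
After 5 (delete_current): list=[5, 7, 3, 9, 8, 2] cursor@7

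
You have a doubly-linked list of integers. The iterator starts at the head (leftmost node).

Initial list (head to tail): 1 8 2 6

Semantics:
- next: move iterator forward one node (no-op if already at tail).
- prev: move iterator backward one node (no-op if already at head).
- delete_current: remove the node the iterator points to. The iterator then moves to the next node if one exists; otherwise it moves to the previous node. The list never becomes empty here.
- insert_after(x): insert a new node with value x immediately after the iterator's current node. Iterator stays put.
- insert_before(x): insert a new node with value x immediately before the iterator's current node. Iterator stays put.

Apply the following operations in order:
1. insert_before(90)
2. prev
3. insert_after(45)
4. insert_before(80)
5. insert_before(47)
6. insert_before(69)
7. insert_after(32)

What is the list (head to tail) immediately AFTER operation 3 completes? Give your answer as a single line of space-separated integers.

After 1 (insert_before(90)): list=[90, 1, 8, 2, 6] cursor@1
After 2 (prev): list=[90, 1, 8, 2, 6] cursor@90
After 3 (insert_after(45)): list=[90, 45, 1, 8, 2, 6] cursor@90

Answer: 90 45 1 8 2 6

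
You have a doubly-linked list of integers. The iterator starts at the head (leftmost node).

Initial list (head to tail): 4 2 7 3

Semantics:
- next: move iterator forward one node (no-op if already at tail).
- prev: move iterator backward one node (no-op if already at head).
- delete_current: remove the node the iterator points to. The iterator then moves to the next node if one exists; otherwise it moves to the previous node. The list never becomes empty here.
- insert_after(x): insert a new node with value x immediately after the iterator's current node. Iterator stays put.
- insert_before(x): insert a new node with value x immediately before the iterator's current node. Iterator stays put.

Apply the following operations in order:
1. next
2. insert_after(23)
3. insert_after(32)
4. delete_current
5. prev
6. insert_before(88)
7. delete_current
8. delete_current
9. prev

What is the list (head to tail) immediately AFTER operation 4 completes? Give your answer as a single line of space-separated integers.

After 1 (next): list=[4, 2, 7, 3] cursor@2
After 2 (insert_after(23)): list=[4, 2, 23, 7, 3] cursor@2
After 3 (insert_after(32)): list=[4, 2, 32, 23, 7, 3] cursor@2
After 4 (delete_current): list=[4, 32, 23, 7, 3] cursor@32

Answer: 4 32 23 7 3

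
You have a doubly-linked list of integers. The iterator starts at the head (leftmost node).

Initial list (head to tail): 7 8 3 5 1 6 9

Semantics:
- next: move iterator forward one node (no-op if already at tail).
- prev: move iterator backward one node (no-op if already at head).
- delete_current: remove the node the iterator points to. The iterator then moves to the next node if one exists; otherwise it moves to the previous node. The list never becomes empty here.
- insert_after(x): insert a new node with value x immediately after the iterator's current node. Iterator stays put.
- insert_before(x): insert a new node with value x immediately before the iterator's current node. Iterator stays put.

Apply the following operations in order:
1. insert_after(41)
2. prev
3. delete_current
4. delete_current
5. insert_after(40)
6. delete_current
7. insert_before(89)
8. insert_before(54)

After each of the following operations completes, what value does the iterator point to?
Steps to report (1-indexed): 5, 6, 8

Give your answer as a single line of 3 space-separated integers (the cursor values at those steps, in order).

After 1 (insert_after(41)): list=[7, 41, 8, 3, 5, 1, 6, 9] cursor@7
After 2 (prev): list=[7, 41, 8, 3, 5, 1, 6, 9] cursor@7
After 3 (delete_current): list=[41, 8, 3, 5, 1, 6, 9] cursor@41
After 4 (delete_current): list=[8, 3, 5, 1, 6, 9] cursor@8
After 5 (insert_after(40)): list=[8, 40, 3, 5, 1, 6, 9] cursor@8
After 6 (delete_current): list=[40, 3, 5, 1, 6, 9] cursor@40
After 7 (insert_before(89)): list=[89, 40, 3, 5, 1, 6, 9] cursor@40
After 8 (insert_before(54)): list=[89, 54, 40, 3, 5, 1, 6, 9] cursor@40

Answer: 8 40 40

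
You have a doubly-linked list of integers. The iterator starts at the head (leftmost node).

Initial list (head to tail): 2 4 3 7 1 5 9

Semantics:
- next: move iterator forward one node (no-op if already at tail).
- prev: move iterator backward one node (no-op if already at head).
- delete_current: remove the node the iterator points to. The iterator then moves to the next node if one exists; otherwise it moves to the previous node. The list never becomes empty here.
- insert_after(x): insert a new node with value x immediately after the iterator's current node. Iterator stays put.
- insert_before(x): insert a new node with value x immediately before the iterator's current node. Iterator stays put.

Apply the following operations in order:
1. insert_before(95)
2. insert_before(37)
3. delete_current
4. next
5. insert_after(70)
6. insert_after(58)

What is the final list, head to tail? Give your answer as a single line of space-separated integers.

Answer: 95 37 4 3 58 70 7 1 5 9

Derivation:
After 1 (insert_before(95)): list=[95, 2, 4, 3, 7, 1, 5, 9] cursor@2
After 2 (insert_before(37)): list=[95, 37, 2, 4, 3, 7, 1, 5, 9] cursor@2
After 3 (delete_current): list=[95, 37, 4, 3, 7, 1, 5, 9] cursor@4
After 4 (next): list=[95, 37, 4, 3, 7, 1, 5, 9] cursor@3
After 5 (insert_after(70)): list=[95, 37, 4, 3, 70, 7, 1, 5, 9] cursor@3
After 6 (insert_after(58)): list=[95, 37, 4, 3, 58, 70, 7, 1, 5, 9] cursor@3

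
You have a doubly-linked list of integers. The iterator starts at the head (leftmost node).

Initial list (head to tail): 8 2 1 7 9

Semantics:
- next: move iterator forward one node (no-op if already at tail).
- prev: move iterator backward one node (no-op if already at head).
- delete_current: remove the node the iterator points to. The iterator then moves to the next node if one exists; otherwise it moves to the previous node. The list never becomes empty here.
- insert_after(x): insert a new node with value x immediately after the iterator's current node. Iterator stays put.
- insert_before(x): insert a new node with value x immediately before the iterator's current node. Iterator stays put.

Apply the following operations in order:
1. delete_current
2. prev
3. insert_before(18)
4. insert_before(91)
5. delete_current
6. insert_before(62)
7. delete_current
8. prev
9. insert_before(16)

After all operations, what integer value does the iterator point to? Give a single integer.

After 1 (delete_current): list=[2, 1, 7, 9] cursor@2
After 2 (prev): list=[2, 1, 7, 9] cursor@2
After 3 (insert_before(18)): list=[18, 2, 1, 7, 9] cursor@2
After 4 (insert_before(91)): list=[18, 91, 2, 1, 7, 9] cursor@2
After 5 (delete_current): list=[18, 91, 1, 7, 9] cursor@1
After 6 (insert_before(62)): list=[18, 91, 62, 1, 7, 9] cursor@1
After 7 (delete_current): list=[18, 91, 62, 7, 9] cursor@7
After 8 (prev): list=[18, 91, 62, 7, 9] cursor@62
After 9 (insert_before(16)): list=[18, 91, 16, 62, 7, 9] cursor@62

Answer: 62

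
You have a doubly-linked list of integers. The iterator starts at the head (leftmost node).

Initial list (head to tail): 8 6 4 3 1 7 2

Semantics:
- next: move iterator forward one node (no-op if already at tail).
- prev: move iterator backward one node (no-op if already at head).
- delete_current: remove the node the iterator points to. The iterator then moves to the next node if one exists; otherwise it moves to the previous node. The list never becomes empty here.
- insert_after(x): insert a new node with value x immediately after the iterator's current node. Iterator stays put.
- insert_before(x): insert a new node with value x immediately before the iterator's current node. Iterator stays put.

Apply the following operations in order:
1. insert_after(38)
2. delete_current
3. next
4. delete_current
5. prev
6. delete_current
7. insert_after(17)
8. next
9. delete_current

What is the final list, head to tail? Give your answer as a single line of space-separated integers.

After 1 (insert_after(38)): list=[8, 38, 6, 4, 3, 1, 7, 2] cursor@8
After 2 (delete_current): list=[38, 6, 4, 3, 1, 7, 2] cursor@38
After 3 (next): list=[38, 6, 4, 3, 1, 7, 2] cursor@6
After 4 (delete_current): list=[38, 4, 3, 1, 7, 2] cursor@4
After 5 (prev): list=[38, 4, 3, 1, 7, 2] cursor@38
After 6 (delete_current): list=[4, 3, 1, 7, 2] cursor@4
After 7 (insert_after(17)): list=[4, 17, 3, 1, 7, 2] cursor@4
After 8 (next): list=[4, 17, 3, 1, 7, 2] cursor@17
After 9 (delete_current): list=[4, 3, 1, 7, 2] cursor@3

Answer: 4 3 1 7 2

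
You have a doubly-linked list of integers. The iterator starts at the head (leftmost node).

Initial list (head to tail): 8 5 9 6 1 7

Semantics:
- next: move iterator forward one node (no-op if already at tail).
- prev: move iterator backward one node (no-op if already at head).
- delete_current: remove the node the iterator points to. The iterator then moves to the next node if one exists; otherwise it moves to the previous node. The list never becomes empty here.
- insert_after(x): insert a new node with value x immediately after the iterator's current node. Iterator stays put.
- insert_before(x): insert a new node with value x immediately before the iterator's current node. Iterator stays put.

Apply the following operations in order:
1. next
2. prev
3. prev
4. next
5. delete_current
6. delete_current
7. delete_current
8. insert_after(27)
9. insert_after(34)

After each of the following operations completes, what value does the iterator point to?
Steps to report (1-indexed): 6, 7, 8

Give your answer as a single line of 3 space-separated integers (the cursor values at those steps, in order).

After 1 (next): list=[8, 5, 9, 6, 1, 7] cursor@5
After 2 (prev): list=[8, 5, 9, 6, 1, 7] cursor@8
After 3 (prev): list=[8, 5, 9, 6, 1, 7] cursor@8
After 4 (next): list=[8, 5, 9, 6, 1, 7] cursor@5
After 5 (delete_current): list=[8, 9, 6, 1, 7] cursor@9
After 6 (delete_current): list=[8, 6, 1, 7] cursor@6
After 7 (delete_current): list=[8, 1, 7] cursor@1
After 8 (insert_after(27)): list=[8, 1, 27, 7] cursor@1
After 9 (insert_after(34)): list=[8, 1, 34, 27, 7] cursor@1

Answer: 6 1 1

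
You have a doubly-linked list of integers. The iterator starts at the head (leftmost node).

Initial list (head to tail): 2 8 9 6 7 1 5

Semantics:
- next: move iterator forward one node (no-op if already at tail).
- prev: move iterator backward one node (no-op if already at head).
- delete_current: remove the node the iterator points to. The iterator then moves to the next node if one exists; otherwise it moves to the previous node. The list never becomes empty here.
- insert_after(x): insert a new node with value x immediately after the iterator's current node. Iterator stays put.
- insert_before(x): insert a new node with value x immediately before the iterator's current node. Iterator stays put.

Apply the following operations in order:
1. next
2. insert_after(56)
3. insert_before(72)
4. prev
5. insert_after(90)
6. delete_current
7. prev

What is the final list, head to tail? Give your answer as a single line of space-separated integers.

After 1 (next): list=[2, 8, 9, 6, 7, 1, 5] cursor@8
After 2 (insert_after(56)): list=[2, 8, 56, 9, 6, 7, 1, 5] cursor@8
After 3 (insert_before(72)): list=[2, 72, 8, 56, 9, 6, 7, 1, 5] cursor@8
After 4 (prev): list=[2, 72, 8, 56, 9, 6, 7, 1, 5] cursor@72
After 5 (insert_after(90)): list=[2, 72, 90, 8, 56, 9, 6, 7, 1, 5] cursor@72
After 6 (delete_current): list=[2, 90, 8, 56, 9, 6, 7, 1, 5] cursor@90
After 7 (prev): list=[2, 90, 8, 56, 9, 6, 7, 1, 5] cursor@2

Answer: 2 90 8 56 9 6 7 1 5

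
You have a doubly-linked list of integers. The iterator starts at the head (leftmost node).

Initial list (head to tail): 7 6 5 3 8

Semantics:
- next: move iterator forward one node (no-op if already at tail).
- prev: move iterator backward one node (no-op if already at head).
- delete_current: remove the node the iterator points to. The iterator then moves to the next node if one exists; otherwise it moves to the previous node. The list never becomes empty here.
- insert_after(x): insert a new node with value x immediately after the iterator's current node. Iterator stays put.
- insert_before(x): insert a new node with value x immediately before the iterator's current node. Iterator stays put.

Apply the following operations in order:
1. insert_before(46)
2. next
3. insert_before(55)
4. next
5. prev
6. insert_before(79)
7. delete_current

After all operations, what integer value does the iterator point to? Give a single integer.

Answer: 5

Derivation:
After 1 (insert_before(46)): list=[46, 7, 6, 5, 3, 8] cursor@7
After 2 (next): list=[46, 7, 6, 5, 3, 8] cursor@6
After 3 (insert_before(55)): list=[46, 7, 55, 6, 5, 3, 8] cursor@6
After 4 (next): list=[46, 7, 55, 6, 5, 3, 8] cursor@5
After 5 (prev): list=[46, 7, 55, 6, 5, 3, 8] cursor@6
After 6 (insert_before(79)): list=[46, 7, 55, 79, 6, 5, 3, 8] cursor@6
After 7 (delete_current): list=[46, 7, 55, 79, 5, 3, 8] cursor@5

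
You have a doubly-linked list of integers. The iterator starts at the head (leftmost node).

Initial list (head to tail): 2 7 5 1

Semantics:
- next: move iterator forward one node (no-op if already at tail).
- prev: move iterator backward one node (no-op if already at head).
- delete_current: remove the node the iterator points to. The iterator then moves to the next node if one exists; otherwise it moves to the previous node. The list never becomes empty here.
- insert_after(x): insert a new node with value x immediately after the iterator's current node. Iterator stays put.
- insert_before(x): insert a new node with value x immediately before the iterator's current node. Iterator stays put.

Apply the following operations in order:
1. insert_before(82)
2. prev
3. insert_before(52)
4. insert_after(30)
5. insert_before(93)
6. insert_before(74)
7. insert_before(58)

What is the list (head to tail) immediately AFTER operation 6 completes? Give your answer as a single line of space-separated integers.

Answer: 52 93 74 82 30 2 7 5 1

Derivation:
After 1 (insert_before(82)): list=[82, 2, 7, 5, 1] cursor@2
After 2 (prev): list=[82, 2, 7, 5, 1] cursor@82
After 3 (insert_before(52)): list=[52, 82, 2, 7, 5, 1] cursor@82
After 4 (insert_after(30)): list=[52, 82, 30, 2, 7, 5, 1] cursor@82
After 5 (insert_before(93)): list=[52, 93, 82, 30, 2, 7, 5, 1] cursor@82
After 6 (insert_before(74)): list=[52, 93, 74, 82, 30, 2, 7, 5, 1] cursor@82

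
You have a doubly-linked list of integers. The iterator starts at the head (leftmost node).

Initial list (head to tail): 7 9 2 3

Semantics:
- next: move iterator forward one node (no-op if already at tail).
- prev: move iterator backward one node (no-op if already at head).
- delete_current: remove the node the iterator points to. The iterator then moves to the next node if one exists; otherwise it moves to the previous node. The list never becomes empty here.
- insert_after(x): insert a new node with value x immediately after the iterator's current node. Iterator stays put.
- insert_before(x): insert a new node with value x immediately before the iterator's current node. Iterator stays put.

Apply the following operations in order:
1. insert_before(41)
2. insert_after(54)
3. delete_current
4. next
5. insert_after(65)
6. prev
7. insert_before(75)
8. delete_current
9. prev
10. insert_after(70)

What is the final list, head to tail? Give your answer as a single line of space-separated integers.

Answer: 41 75 70 9 65 2 3

Derivation:
After 1 (insert_before(41)): list=[41, 7, 9, 2, 3] cursor@7
After 2 (insert_after(54)): list=[41, 7, 54, 9, 2, 3] cursor@7
After 3 (delete_current): list=[41, 54, 9, 2, 3] cursor@54
After 4 (next): list=[41, 54, 9, 2, 3] cursor@9
After 5 (insert_after(65)): list=[41, 54, 9, 65, 2, 3] cursor@9
After 6 (prev): list=[41, 54, 9, 65, 2, 3] cursor@54
After 7 (insert_before(75)): list=[41, 75, 54, 9, 65, 2, 3] cursor@54
After 8 (delete_current): list=[41, 75, 9, 65, 2, 3] cursor@9
After 9 (prev): list=[41, 75, 9, 65, 2, 3] cursor@75
After 10 (insert_after(70)): list=[41, 75, 70, 9, 65, 2, 3] cursor@75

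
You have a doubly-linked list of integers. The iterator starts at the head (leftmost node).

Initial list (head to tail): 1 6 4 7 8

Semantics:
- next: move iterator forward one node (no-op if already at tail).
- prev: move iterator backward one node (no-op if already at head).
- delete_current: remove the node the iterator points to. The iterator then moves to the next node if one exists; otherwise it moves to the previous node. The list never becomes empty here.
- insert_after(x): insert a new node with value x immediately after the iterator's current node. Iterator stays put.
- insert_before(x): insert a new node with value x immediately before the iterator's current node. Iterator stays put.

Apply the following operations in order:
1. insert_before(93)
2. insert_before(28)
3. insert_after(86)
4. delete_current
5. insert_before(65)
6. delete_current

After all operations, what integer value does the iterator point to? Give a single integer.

Answer: 6

Derivation:
After 1 (insert_before(93)): list=[93, 1, 6, 4, 7, 8] cursor@1
After 2 (insert_before(28)): list=[93, 28, 1, 6, 4, 7, 8] cursor@1
After 3 (insert_after(86)): list=[93, 28, 1, 86, 6, 4, 7, 8] cursor@1
After 4 (delete_current): list=[93, 28, 86, 6, 4, 7, 8] cursor@86
After 5 (insert_before(65)): list=[93, 28, 65, 86, 6, 4, 7, 8] cursor@86
After 6 (delete_current): list=[93, 28, 65, 6, 4, 7, 8] cursor@6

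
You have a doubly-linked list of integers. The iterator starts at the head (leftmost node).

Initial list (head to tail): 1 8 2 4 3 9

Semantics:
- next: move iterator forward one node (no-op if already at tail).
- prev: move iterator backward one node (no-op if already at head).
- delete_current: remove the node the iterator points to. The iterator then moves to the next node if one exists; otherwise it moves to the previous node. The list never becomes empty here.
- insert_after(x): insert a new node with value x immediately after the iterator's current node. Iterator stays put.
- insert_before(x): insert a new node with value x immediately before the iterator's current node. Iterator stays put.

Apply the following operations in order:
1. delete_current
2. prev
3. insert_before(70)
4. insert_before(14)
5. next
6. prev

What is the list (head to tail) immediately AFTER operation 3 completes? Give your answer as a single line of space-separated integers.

After 1 (delete_current): list=[8, 2, 4, 3, 9] cursor@8
After 2 (prev): list=[8, 2, 4, 3, 9] cursor@8
After 3 (insert_before(70)): list=[70, 8, 2, 4, 3, 9] cursor@8

Answer: 70 8 2 4 3 9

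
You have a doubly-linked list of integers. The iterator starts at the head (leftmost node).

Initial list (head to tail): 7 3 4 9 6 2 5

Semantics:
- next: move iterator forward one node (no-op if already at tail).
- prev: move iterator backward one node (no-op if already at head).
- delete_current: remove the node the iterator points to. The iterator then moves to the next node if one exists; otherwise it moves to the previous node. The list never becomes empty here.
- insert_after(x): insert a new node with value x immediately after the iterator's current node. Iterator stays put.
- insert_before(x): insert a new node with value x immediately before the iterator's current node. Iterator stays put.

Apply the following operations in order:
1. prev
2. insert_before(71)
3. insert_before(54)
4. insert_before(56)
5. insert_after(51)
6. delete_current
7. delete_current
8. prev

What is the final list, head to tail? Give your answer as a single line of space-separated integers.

Answer: 71 54 56 3 4 9 6 2 5

Derivation:
After 1 (prev): list=[7, 3, 4, 9, 6, 2, 5] cursor@7
After 2 (insert_before(71)): list=[71, 7, 3, 4, 9, 6, 2, 5] cursor@7
After 3 (insert_before(54)): list=[71, 54, 7, 3, 4, 9, 6, 2, 5] cursor@7
After 4 (insert_before(56)): list=[71, 54, 56, 7, 3, 4, 9, 6, 2, 5] cursor@7
After 5 (insert_after(51)): list=[71, 54, 56, 7, 51, 3, 4, 9, 6, 2, 5] cursor@7
After 6 (delete_current): list=[71, 54, 56, 51, 3, 4, 9, 6, 2, 5] cursor@51
After 7 (delete_current): list=[71, 54, 56, 3, 4, 9, 6, 2, 5] cursor@3
After 8 (prev): list=[71, 54, 56, 3, 4, 9, 6, 2, 5] cursor@56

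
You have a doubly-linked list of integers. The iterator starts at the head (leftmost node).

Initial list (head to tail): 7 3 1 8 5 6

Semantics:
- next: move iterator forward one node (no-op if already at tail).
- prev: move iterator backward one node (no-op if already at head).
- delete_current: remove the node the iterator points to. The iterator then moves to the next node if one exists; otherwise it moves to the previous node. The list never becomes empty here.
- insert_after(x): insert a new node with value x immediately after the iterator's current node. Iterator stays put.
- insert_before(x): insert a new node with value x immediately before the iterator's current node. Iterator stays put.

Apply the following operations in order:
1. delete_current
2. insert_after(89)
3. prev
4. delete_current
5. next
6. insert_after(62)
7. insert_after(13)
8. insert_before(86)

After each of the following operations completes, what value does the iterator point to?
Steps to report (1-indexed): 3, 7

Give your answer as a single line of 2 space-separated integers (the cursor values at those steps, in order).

After 1 (delete_current): list=[3, 1, 8, 5, 6] cursor@3
After 2 (insert_after(89)): list=[3, 89, 1, 8, 5, 6] cursor@3
After 3 (prev): list=[3, 89, 1, 8, 5, 6] cursor@3
After 4 (delete_current): list=[89, 1, 8, 5, 6] cursor@89
After 5 (next): list=[89, 1, 8, 5, 6] cursor@1
After 6 (insert_after(62)): list=[89, 1, 62, 8, 5, 6] cursor@1
After 7 (insert_after(13)): list=[89, 1, 13, 62, 8, 5, 6] cursor@1
After 8 (insert_before(86)): list=[89, 86, 1, 13, 62, 8, 5, 6] cursor@1

Answer: 3 1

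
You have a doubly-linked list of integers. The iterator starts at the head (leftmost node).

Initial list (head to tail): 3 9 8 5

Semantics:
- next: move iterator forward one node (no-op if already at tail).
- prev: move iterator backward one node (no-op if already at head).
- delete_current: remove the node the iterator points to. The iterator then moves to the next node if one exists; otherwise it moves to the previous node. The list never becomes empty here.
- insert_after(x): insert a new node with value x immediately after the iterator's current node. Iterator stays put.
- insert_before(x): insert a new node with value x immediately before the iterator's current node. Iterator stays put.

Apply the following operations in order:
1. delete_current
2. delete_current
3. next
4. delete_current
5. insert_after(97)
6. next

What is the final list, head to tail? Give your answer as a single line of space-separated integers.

After 1 (delete_current): list=[9, 8, 5] cursor@9
After 2 (delete_current): list=[8, 5] cursor@8
After 3 (next): list=[8, 5] cursor@5
After 4 (delete_current): list=[8] cursor@8
After 5 (insert_after(97)): list=[8, 97] cursor@8
After 6 (next): list=[8, 97] cursor@97

Answer: 8 97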